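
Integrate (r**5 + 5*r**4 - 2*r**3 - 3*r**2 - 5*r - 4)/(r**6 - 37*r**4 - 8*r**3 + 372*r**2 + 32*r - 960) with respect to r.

Factor the denominator: (r - 5)*(r - 3)*(r - 2)*(r + 2)*(r + 4)**2.
Partial-fraction decomposition: 15565/(47628*(r + 4)) + 88/(189*(r + 4)**2) - 29/(280*(r + 2)) + 35/(216*(r - 2)) - 274/(245*(r - 3)) + 2948/(1701*(r - 5)).
Integrate each term; A/(r−a) gives A·log|r−a|; A/(r−a)² gives −A/(r−a).

2948*log(r - 5)/1701 - 274*log(r - 3)/245 + 35*log(r - 2)/216 - 29*log(r + 2)/280 + 15565*log(r + 4)/47628 - 88/(189*r + 756) + C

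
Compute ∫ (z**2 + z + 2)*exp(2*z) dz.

Use integration by parts with u = z**2 + z + 2, dv = exp(2*z) dz, so v = exp(2*z)/2.
Apply parts 2 times (tabular method): alternate signs, differentiate u down to 0, integrate dv up.

(z**2 + 2)*exp(2*z)/2 + C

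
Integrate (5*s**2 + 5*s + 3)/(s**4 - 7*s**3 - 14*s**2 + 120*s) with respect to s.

log(s)/40 + 71*log(s - 6)/20 - 17*log(s - 5)/5 - 7*log(s + 4)/40 + C

Factor the denominator: s*(s - 6)*(s - 5)*(s + 4).
Partial-fraction decomposition: -7/(40*(s + 4)) - 17/(5*(s - 5)) + 71/(20*(s - 6)) + 1/(40*s).
Integrate each term: A/(s−a) contributes A·log|s−a|.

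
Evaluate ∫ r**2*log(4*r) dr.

r**3*(log(r) + 2*log(2))/3 - r**3/9 + C

Use integration by parts with u = log(4*r), dv = r**2 dr.
Then du = 1/r dr and v = r**3/3.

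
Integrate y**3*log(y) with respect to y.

y**4*log(y)/4 - y**4/16 + C

Use integration by parts with u = log(y), dv = y**3 dy.
Then du = 1/y dy and v = y**4/4.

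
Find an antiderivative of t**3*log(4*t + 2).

t**4*log(4*t + 2)/4 - t**4/16 + t**3/24 - t**2/32 + t/32 - log(2*t + 1)/64 + C

Use integration by parts with u = log(4*t + 2), dv = t**3 dt.
Then du = 4/(4*t + 2) dt and v = t**4/4.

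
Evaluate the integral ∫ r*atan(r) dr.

Use integration by parts with u = arctan(r), dv = r dr.
Then du = 1/(r**2 + 1) dr.

r**2*atan(r)/2 - r/2 + atan(r)/2 + C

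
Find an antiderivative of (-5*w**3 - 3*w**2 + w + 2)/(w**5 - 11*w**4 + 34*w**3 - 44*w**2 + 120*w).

Factor the denominator: w*(w - 6)*(w - 5)*(w**2 + 4).
Partial-fraction decomposition: 7*(w + 5)/(58*(w**2 + 4)) + 693/(145*(w - 5)) - 59/(12*(w - 6)) + 1/(60*w).
Integrate each term; A/(w−a) gives A·log|w−a|; the (Bw+D)/(w²+p²) term gives a log and an atan.

log(w)/60 - 59*log(w - 6)/12 + 693*log(w - 5)/145 + 7*log(w**2 + 4)/116 + 35*atan(w/2)/116 + C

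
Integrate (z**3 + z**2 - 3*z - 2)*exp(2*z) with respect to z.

Use integration by parts with u = z**3 + z**2 - 3*z - 2, dv = exp(2*z) dz, so v = exp(2*z)/2.
Apply parts 3 times (tabular method): alternate signs, differentiate u down to 0, integrate dv up.

(4*z**3 - 2*z**2 - 10*z - 3)*exp(2*z)/8 + C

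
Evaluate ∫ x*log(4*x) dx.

Use integration by parts with u = log(4*x), dv = x dx.
Then du = 1/x dx and v = x**2/2.

x**2*(log(x) + 2*log(2))/2 - x**2/4 + C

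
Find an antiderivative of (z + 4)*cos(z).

z*sin(z) + 4*sin(z) + cos(z) + C

Use integration by parts with u = z + 4, dv = cos(z) dz, so v = sin(z).
Apply parts 1 times (tabular method): alternate signs, differentiate u down to 0, integrate dv up.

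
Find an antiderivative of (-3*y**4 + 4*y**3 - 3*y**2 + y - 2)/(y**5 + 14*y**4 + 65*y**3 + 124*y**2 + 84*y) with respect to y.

-log(y)/42 - 1121*log(y + 2)/50 + 383*log(y + 3)/12 - 8731*log(y + 7)/700 - 48/(5*y + 10) + C

Factor the denominator: y*(y + 2)**2*(y + 3)*(y + 7).
Partial-fraction decomposition: -8731/(700*(y + 7)) + 383/(12*(y + 3)) - 1121/(50*(y + 2)) + 48/(5*(y + 2)**2) - 1/(42*y).
Integrate each term; A/(y−a) gives A·log|y−a|; A/(y−a)² gives −A/(y−a).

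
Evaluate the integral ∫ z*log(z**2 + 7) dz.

Let u = z**2 + 7, so du = (2*z) dz.
The integral becomes (1/2)·∫ log(u) du; integrate by parts with u′=log(u), dv′=du.

z**2*log(z**2 + 7)/2 - z**2/2 + 7*log(z**2 + 7)/2 + C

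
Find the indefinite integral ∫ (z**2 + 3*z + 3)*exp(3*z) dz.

(9*z**2 + 21*z + 20)*exp(3*z)/27 + C

Use integration by parts with u = z**2 + 3*z + 3, dv = exp(3*z) dz, so v = exp(3*z)/3.
Apply parts 2 times (tabular method): alternate signs, differentiate u down to 0, integrate dv up.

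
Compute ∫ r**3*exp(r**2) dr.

Let u = r², du = 2r dr; rewrite as (1/2)∫ u^1·exp(1u) du.
Now integrate by parts 1 time.

(r**2 - 1)*exp(r**2)/2 + C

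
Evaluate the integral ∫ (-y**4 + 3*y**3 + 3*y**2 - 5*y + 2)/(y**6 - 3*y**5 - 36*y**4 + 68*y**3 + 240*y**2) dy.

-167*log(y)/7200 - 71*log(y - 6)/792 + 17*log(y - 4)/864 - log(y + 2)/36 + 898*log(y + 5)/7425 - 1/(120*y) + C

Factor the denominator: y**2*(y - 6)*(y - 4)*(y + 2)*(y + 5).
Partial-fraction decomposition: 898/(7425*(y + 5)) - 1/(36*(y + 2)) + 17/(864*(y - 4)) - 71/(792*(y - 6)) - 167/(7200*y) + 1/(120*y**2).
Integrate each term; A/(y−a) gives A·log|y−a|; A/(y−a)² gives −A/(y−a).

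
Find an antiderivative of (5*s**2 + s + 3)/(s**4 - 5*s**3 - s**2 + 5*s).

3*log(s)/5 + 133*log(s - 5)/120 - 9*log(s - 1)/8 - 7*log(s + 1)/12 + C

Factor the denominator: s*(s - 5)*(s - 1)*(s + 1).
Partial-fraction decomposition: -7/(12*(s + 1)) - 9/(8*(s - 1)) + 133/(120*(s - 5)) + 3/(5*s).
Integrate each term: A/(s−a) contributes A·log|s−a|.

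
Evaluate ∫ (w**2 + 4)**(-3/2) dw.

Substitute w = 2·tan(θ), so dw = 2·sec(θ)^2 dθ and the radical becomes sqrt(w**2 + 4) = 2·sec(θ) by the Pythagorean identity.
Integrate the resulting trig expression in θ, then back-substitute tan(θ) = w/2, sec(θ) = sqrt(w**2 + 4)/2 (absorbing any constant into C).

w/(4*sqrt(w**2 + 4)) + C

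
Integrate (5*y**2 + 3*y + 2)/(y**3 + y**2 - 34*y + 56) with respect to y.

47*log(y - 4)/11 - 14*log(y - 2)/9 + 226*log(y + 7)/99 + C

Factor the denominator: (y - 4)*(y - 2)*(y + 7).
Partial-fraction decomposition: 226/(99*(y + 7)) - 14/(9*(y - 2)) + 47/(11*(y - 4)).
Integrate each term: A/(y−a) contributes A·log|y−a|.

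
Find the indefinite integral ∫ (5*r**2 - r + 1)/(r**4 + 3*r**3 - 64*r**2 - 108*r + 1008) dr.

175*log(r - 6)/312 - 7*log(r - 4)/20 + 187*log(r + 6)/120 - 23*log(r + 7)/13 + C

Factor the denominator: (r - 6)*(r - 4)*(r + 6)*(r + 7).
Partial-fraction decomposition: -23/(13*(r + 7)) + 187/(120*(r + 6)) - 7/(20*(r - 4)) + 175/(312*(r - 6)).
Integrate each term: A/(r−a) contributes A·log|r−a|.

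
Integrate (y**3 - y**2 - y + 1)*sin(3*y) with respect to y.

-y**3*cos(3*y)/3 + y**2*sin(3*y)/3 + y**2*cos(3*y)/3 - 2*y*sin(3*y)/9 + 5*y*cos(3*y)/9 - 5*sin(3*y)/27 - 11*cos(3*y)/27 + C

Use integration by parts with u = y**3 - y**2 - y + 1, dv = sin(3*y) dy, so v = -cos(3*y)/3.
Apply parts 3 times (tabular method): alternate signs, differentiate u down to 0, integrate dv up.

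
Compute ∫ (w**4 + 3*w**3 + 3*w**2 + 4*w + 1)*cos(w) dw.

w**4*sin(w) + 3*w**3*sin(w) + 4*w**3*cos(w) - 9*w**2*sin(w) + 9*w**2*cos(w) - 14*w*sin(w) - 18*w*cos(w) + 19*sin(w) - 14*cos(w) + C

Use integration by parts with u = w**4 + 3*w**3 + 3*w**2 + 4*w + 1, dv = cos(w) dw, so v = sin(w).
Apply parts 4 times (tabular method): alternate signs, differentiate u down to 0, integrate dv up.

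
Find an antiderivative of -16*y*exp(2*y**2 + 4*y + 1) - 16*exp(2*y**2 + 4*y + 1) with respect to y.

-4*exp(2*y**2 + 4*y + 1) + C

Let u = 2*y**2 + 4*y + 1, so du = (4*y + 4) dy.
Rewriting, the integral becomes -4·∫ e^u du = -4·e^u.
Substituting back, u = 2*y**2 + 4*y + 1.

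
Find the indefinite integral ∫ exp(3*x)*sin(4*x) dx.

3*exp(3*x)*sin(4*x)/25 - 4*exp(3*x)*cos(4*x)/25 + C

Let I denote the integral. Integrate by parts with u = sin(4*x), dv = exp(3*x) dx, so v = exp(3*x)/3: I = exp(3*x)*sin(4*x)/3 − (4/3)·∫ exp(3*x)*cos(4*x) dx.
Apply parts again with u = cos(4*x), dv = exp(3*x) dx: ∫ exp(3*x)*cos(4*x) dx = exp(3*x)*cos(4*x)/3 + (4/3)·I. Substituting back brings back I: I = exp(3*x)*sin(4*x)/3 - 4*exp(3*x)*cos(4*x)/9 − (16/9)·I.
Solving for I: (1 + 16/9)·I equals the remaining terms, so I = (9/25)·(exp(3*x)*sin(4*x)/3 - 4*exp(3*x)*cos(4*x)/9).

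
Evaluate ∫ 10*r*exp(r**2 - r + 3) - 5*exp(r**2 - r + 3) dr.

5*exp(r**2 - r + 3) + C

Let u = r**2 - r + 3, so du = (2*r - 1) dr.
Rewriting, the integral becomes 5·∫ e^u du = 5·e^u.
Substituting back, u = r**2 - r + 3.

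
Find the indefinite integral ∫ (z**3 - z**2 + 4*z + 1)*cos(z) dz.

Use integration by parts with u = z**3 - z**2 + 4*z + 1, dv = cos(z) dz, so v = sin(z).
Apply parts 3 times (tabular method): alternate signs, differentiate u down to 0, integrate dv up.

z**3*sin(z) - z**2*sin(z) + 3*z**2*cos(z) - 2*z*sin(z) - 2*z*cos(z) + 3*sin(z) - 2*cos(z) + C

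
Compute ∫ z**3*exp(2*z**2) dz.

(2*z**2 - 1)*exp(2*z**2)/8 + C

Let u = z², du = 2z dz; rewrite as (1/2)∫ u^1·exp(2u) du.
Now integrate by parts 1 time.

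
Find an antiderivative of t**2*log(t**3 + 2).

Let u = t**3 + 2, so du = (3*t**2) dt.
The integral becomes (1/3)·∫ log(u) du; integrate by parts with u′=log(u), dv′=du.

t**3*log(t**3 + 2)/3 - t**3/3 + 2*log(t**3 + 2)/3 + C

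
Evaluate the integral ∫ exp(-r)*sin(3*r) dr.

-exp(-r)*sin(3*r)/10 - 3*exp(-r)*cos(3*r)/10 + C

Let I denote the integral. Integrate by parts with u = sin(3*r), dv = exp(-r) dr, so v = -exp(-r): I = -exp(-r)*sin(3*r) + 3·∫ exp(-r)*cos(3*r) dr.
Apply parts again with u = cos(3*r), dv = exp(-r) dr: ∫ exp(-r)*cos(3*r) dr = -exp(-r)*cos(3*r) − 3·I. Substituting back brings back I: I = -exp(-r)*sin(3*r) - 3*exp(-r)*cos(3*r) − 9·I.
Solving for I: (1 + 9)·I equals the remaining terms, so I = (1/10)·(-exp(-r)*sin(3*r) - 3*exp(-r)*cos(3*r)).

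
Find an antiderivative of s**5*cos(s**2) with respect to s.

s**4*sin(s**2)/2 + s**2*cos(s**2) - sin(s**2) + C

Let u = s², du = 2s ds; rewrite as (1/2)∫ u^2·cos(1u) du.
Now integrate by parts 2 times.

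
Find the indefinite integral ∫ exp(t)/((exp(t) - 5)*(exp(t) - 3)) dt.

log(exp(t) - 5)/2 - log(exp(t) - 3)/2 + C

Let u = e^t, du = e^t dt.
The integral becomes ∫ du/((u-5)(u-3)); decompose into partial fractions.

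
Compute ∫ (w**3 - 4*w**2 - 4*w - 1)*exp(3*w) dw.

(9*w**3 - 45*w**2 - 6*w - 7)*exp(3*w)/27 + C

Use integration by parts with u = w**3 - 4*w**2 - 4*w - 1, dv = exp(3*w) dw, so v = exp(3*w)/3.
Apply parts 3 times (tabular method): alternate signs, differentiate u down to 0, integrate dv up.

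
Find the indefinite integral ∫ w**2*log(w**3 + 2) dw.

w**3*log(w**3 + 2)/3 - w**3/3 + 2*log(w**3 + 2)/3 + C

Let u = w**3 + 2, so du = (3*w**2) dw.
The integral becomes (1/3)·∫ log(u) du; integrate by parts with u′=log(u), dv′=du.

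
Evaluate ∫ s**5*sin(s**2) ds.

Let u = s², du = 2s ds; rewrite as (1/2)∫ u^2·sin(1u) du.
Now integrate by parts 2 times.

-s**4*cos(s**2)/2 + s**2*sin(s**2) + cos(s**2) + C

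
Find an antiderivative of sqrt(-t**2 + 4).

Substitute t = 2·sin(θ), so dt = 2·cos(θ) dθ and the radical becomes sqrt(-t**2 + 4) = 2·cos(θ) by the Pythagorean identity.
Integrate the resulting trig expression in θ, then back-substitute θ = asin(t/2), sin(θ) = t/2, cos(θ) = sqrt(-t**2 + 4)/2 (absorbing any constant into C).

t*sqrt(-t**2 + 4)/2 + 2*asin(t/2) + C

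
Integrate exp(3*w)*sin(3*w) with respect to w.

Let I denote the integral. Integrate by parts with u = sin(3*w), dv = exp(3*w) dw, so v = exp(3*w)/3: I = exp(3*w)*sin(3*w)/3 − ∫ exp(3*w)*cos(3*w) dw.
Apply parts again with u = cos(3*w), dv = exp(3*w) dw: ∫ exp(3*w)*cos(3*w) dw = exp(3*w)*cos(3*w)/3 + I. Substituting back brings back I: I = exp(3*w)*sin(3*w)/3 - exp(3*w)*cos(3*w)/3 − I.
Solving for I: (1 + 1)·I equals the remaining terms, so I = (1/2)·(exp(3*w)*sin(3*w)/3 - exp(3*w)*cos(3*w)/3).

exp(3*w)*sin(3*w)/6 - exp(3*w)*cos(3*w)/6 + C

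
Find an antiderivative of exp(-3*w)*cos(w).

exp(-3*w)*sin(w)/10 - 3*exp(-3*w)*cos(w)/10 + C

Let I denote the integral. Integrate by parts with u = cos(w), dv = exp(-3*w) dw, so v = -exp(-3*w)/3: I = -exp(-3*w)*cos(w)/3 − (1/3)·∫ exp(-3*w)*sin(w) dw.
Apply parts again with u = sin(w), dv = exp(-3*w) dw: ∫ exp(-3*w)*sin(w) dw = -exp(-3*w)*sin(w)/3 + (1/3)·I. Substituting back brings back I: I = exp(-3*w)*sin(w)/9 - exp(-3*w)*cos(w)/3 − (1/9)·I.
Solving for I: (1 + 1/9)·I equals the remaining terms, so I = (9/10)·(exp(-3*w)*sin(w)/9 - exp(-3*w)*cos(w)/3).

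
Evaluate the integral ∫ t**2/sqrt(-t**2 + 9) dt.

-t*sqrt(-t**2 + 9)/2 + 9*asin(t/3)/2 + C

Substitute t = 3·sin(θ), so dt = 3·cos(θ) dθ and the radical becomes sqrt(-t**2 + 9) = 3·cos(θ) by the Pythagorean identity.
Integrate the resulting trig expression in θ, then back-substitute θ = asin(t/3), sin(θ) = t/3, cos(θ) = sqrt(-t**2 + 9)/3 (absorbing any constant into C).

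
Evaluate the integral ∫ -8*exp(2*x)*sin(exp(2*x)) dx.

Let u = exp(2*x), so du = (2*exp(2*x)) dx.
Rewriting, the integral becomes -4·∫ sin(u) du = -4·-cos(u).
Substituting back, u = exp(2*x).

4*cos(exp(2*x)) + C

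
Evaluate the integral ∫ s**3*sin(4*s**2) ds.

-s**2*cos(4*s**2)/8 + sin(4*s**2)/32 + C

Let u = s², du = 2s ds; rewrite as (1/2)∫ u^1·sin(4u) du.
Now integrate by parts 1 time.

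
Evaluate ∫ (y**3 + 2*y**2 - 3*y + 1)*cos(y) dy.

y**3*sin(y) + 2*y**2*sin(y) + 3*y**2*cos(y) - 9*y*sin(y) + 4*y*cos(y) - 3*sin(y) - 9*cos(y) + C

Use integration by parts with u = y**3 + 2*y**2 - 3*y + 1, dv = cos(y) dy, so v = sin(y).
Apply parts 3 times (tabular method): alternate signs, differentiate u down to 0, integrate dv up.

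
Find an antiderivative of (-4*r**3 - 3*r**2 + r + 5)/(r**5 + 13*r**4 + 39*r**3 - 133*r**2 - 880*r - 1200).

Factor the denominator: (r - 4)*(r + 3)*(r + 4)*(r + 5)**2.
Partial-fraction decomposition: -7483/(324*(r + 5)) - 425/(18*(r + 5)**2) + 209/(8*(r + 4)) - 83/(28*(r + 3)) - 295/(4536*(r - 4)).
Integrate each term; A/(r−a) gives A·log|r−a|; A/(r−a)² gives −A/(r−a).

-295*log(r - 4)/4536 - 83*log(r + 3)/28 + 209*log(r + 4)/8 - 7483*log(r + 5)/324 + 425/(18*r + 90) + C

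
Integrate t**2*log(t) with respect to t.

t**3*log(t)/3 - t**3/9 + C

Use integration by parts with u = log(t), dv = t**2 dt.
Then du = 1/t dt and v = t**3/3.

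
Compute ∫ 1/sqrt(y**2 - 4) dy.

Substitute y = 2·sec(θ), so dy = 2·sec(θ)*tan(θ) dθ and the radical becomes sqrt(y**2 - 4) = 2·tan(θ) by the Pythagorean identity.
Integrate the resulting trig expression in θ, then back-substitute sec(θ) = y/2, tan(θ) = sqrt(y**2 - 4)/2 (absorbing any constant into C).

log(y + sqrt(y**2 - 4)) + C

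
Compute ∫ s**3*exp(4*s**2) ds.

Let u = s², du = 2s ds; rewrite as (1/2)∫ u^1·exp(4u) du.
Now integrate by parts 1 time.

(4*s**2 - 1)*exp(4*s**2)/32 + C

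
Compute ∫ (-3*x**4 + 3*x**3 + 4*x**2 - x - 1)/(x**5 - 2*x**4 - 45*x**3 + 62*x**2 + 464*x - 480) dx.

Factor the denominator: (x - 6)*(x - 4)*(x - 1)*(x + 4)*(x + 5).
Partial-fraction decomposition: -1073/(297*(x + 5)) + 893/(400*(x + 4)) + 1/(225*(x - 1)) + 517/(432*(x - 4)) - 3103/(1100*(x - 6)).
Integrate each term: A/(x−a) contributes A·log|x−a|.

-3103*log(x - 6)/1100 + 517*log(x - 4)/432 + log(x - 1)/225 + 893*log(x + 4)/400 - 1073*log(x + 5)/297 + C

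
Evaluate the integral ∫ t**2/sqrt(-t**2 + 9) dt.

-t*sqrt(-t**2 + 9)/2 + 9*asin(t/3)/2 + C

Substitute t = 3·sin(θ), so dt = 3·cos(θ) dθ and the radical becomes sqrt(-t**2 + 9) = 3·cos(θ) by the Pythagorean identity.
Integrate the resulting trig expression in θ, then back-substitute θ = asin(t/3), sin(θ) = t/3, cos(θ) = sqrt(-t**2 + 9)/3 (absorbing any constant into C).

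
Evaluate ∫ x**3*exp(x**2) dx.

Let u = x², du = 2x dx; rewrite as (1/2)∫ u^1·exp(1u) du.
Now integrate by parts 1 time.

(x**2 - 1)*exp(x**2)/2 + C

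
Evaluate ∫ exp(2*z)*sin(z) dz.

Let I denote the integral. Integrate by parts with u = sin(z), dv = exp(2*z) dz, so v = exp(2*z)/2: I = exp(2*z)*sin(z)/2 − (1/2)·∫ exp(2*z)*cos(z) dz.
Apply parts again with u = cos(z), dv = exp(2*z) dz: ∫ exp(2*z)*cos(z) dz = exp(2*z)*cos(z)/2 + (1/2)·I. Substituting back brings back I: I = exp(2*z)*sin(z)/2 - exp(2*z)*cos(z)/4 − (1/4)·I.
Solving for I: (1 + 1/4)·I equals the remaining terms, so I = (4/5)·(exp(2*z)*sin(z)/2 - exp(2*z)*cos(z)/4).

2*exp(2*z)*sin(z)/5 - exp(2*z)*cos(z)/5 + C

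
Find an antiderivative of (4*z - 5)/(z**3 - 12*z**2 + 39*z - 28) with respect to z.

23*log(z - 7)/18 - 11*log(z - 4)/9 - log(z - 1)/18 + C

Factor the denominator: (z - 7)*(z - 4)*(z - 1).
Partial-fraction decomposition: -1/(18*(z - 1)) - 11/(9*(z - 4)) + 23/(18*(z - 7)).
Integrate each term: A/(z−a) contributes A·log|z−a|.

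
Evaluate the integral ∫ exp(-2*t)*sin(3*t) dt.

-2*exp(-2*t)*sin(3*t)/13 - 3*exp(-2*t)*cos(3*t)/13 + C

Let I denote the integral. Integrate by parts with u = sin(3*t), dv = exp(-2*t) dt, so v = -exp(-2*t)/2: I = -exp(-2*t)*sin(3*t)/2 + (3/2)·∫ exp(-2*t)*cos(3*t) dt.
Apply parts again with u = cos(3*t), dv = exp(-2*t) dt: ∫ exp(-2*t)*cos(3*t) dt = -exp(-2*t)*cos(3*t)/2 − (3/2)·I. Substituting back brings back I: I = -exp(-2*t)*sin(3*t)/2 - 3*exp(-2*t)*cos(3*t)/4 − (9/4)·I.
Solving for I: (1 + 9/4)·I equals the remaining terms, so I = (4/13)·(-exp(-2*t)*sin(3*t)/2 - 3*exp(-2*t)*cos(3*t)/4).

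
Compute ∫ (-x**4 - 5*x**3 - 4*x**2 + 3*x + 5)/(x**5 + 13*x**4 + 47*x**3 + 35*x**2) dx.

-26*log(x)/245 + log(x + 1)/12 + 11*log(x + 5)/20 - 449*log(x + 7)/294 - 1/(7*x) + C

Factor the denominator: x**2*(x + 1)*(x + 5)*(x + 7).
Partial-fraction decomposition: -449/(294*(x + 7)) + 11/(20*(x + 5)) + 1/(12*(x + 1)) - 26/(245*x) + 1/(7*x**2).
Integrate each term; A/(x−a) gives A·log|x−a|; A/(x−a)² gives −A/(x−a).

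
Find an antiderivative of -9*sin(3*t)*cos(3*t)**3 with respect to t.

3*cos(3*t)**4/4 + C

Let u = cos(3*t), so du = (-3*sin(3*t)) dt.
Rewriting, the integral becomes 3·∫ u^3 du = 3·u^4/4.
Substituting back, u = cos(3*t).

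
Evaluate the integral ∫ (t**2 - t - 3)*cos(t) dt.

t**2*sin(t) - t*sin(t) + 2*t*cos(t) - 5*sin(t) - cos(t) + C

Use integration by parts with u = t**2 - t - 3, dv = cos(t) dt, so v = sin(t).
Apply parts 2 times (tabular method): alternate signs, differentiate u down to 0, integrate dv up.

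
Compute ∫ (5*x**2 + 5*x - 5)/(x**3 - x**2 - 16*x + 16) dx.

95*log(x - 4)/24 - log(x - 1)/3 + 11*log(x + 4)/8 + C

Factor the denominator: (x - 4)*(x - 1)*(x + 4).
Partial-fraction decomposition: 11/(8*(x + 4)) - 1/(3*(x - 1)) + 95/(24*(x - 4)).
Integrate each term: A/(x−a) contributes A·log|x−a|.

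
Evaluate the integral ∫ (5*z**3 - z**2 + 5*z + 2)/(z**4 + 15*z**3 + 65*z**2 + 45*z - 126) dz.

Factor the denominator: (z - 1)*(z + 3)*(z + 6)*(z + 7).
Partial-fraction decomposition: 1797/(32*(z + 7)) - 1144/(21*(z + 6)) + 157/(48*(z + 3)) + 11/(224*(z - 1)).
Integrate each term: A/(z−a) contributes A·log|z−a|.

11*log(z - 1)/224 + 157*log(z + 3)/48 - 1144*log(z + 6)/21 + 1797*log(z + 7)/32 + C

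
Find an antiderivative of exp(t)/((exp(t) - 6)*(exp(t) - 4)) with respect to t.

Let u = e^t, du = e^t dt.
The integral becomes ∫ du/((u-6)(u-4)); decompose into partial fractions.

log(exp(t) - 6)/2 - log(exp(t) - 4)/2 + C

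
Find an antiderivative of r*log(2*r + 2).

r**2*log(2*r + 2)/2 - r**2/4 + r/2 - log(r + 1)/2 + C

Use integration by parts with u = log(2*r + 2), dv = r dr.
Then du = 2/(2*r + 2) dr and v = r**2/2.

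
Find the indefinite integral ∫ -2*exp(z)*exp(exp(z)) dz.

Let u = exp(z), so du = (exp(z)) dz.
Rewriting, the integral becomes -2·∫ e^u du = -2·e^u.
Substituting back, u = exp(z).

-2*exp(exp(z)) + C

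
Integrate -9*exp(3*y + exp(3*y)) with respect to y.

Let u = exp(3*y), so du = (3*exp(3*y)) dy.
Rewriting, the integral becomes -3·∫ e^u du = -3·e^u.
Substituting back, u = exp(3*y).

-3*exp(exp(3*y)) + C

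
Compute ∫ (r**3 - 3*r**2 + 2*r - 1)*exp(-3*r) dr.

(-9*r**3 + 18*r**2 - 6*r + 7)*exp(-3*r)/27 + C

Use integration by parts with u = r**3 - 3*r**2 + 2*r - 1, dv = exp(-3*r) dr, so v = -exp(-3*r)/3.
Apply parts 3 times (tabular method): alternate signs, differentiate u down to 0, integrate dv up.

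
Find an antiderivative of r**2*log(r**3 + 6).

Let u = r**3 + 6, so du = (3*r**2) dr.
The integral becomes (1/3)·∫ log(u) du; integrate by parts with u′=log(u), dv′=du.

r**3*log(r**3 + 6)/3 - r**3/3 + 2*log(r**3 + 6) + C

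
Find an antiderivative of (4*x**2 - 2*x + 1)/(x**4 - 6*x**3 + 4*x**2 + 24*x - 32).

Factor the denominator: (x - 4)*(x - 2)**2*(x + 2).
Partial-fraction decomposition: -7/(32*(x + 2)) - 69/(32*(x - 2)) - 13/(8*(x - 2)**2) + 19/(8*(x - 4)).
Integrate each term; A/(x−a) gives A·log|x−a|; A/(x−a)² gives −A/(x−a).

19*log(x - 4)/8 - 69*log(x - 2)/32 - 7*log(x + 2)/32 + 13/(8*x - 16) + C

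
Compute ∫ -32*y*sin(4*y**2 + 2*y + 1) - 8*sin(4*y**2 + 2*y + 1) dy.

Let u = 4*y**2 + 2*y + 1, so du = (8*y + 2) dy.
Rewriting, the integral becomes -4·∫ sin(u) du = -4·-cos(u).
Substituting back, u = 4*y**2 + 2*y + 1.

4*cos(4*y**2 + 2*y + 1) + C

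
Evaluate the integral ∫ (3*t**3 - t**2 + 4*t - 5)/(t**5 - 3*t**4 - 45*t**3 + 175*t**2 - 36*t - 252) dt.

Factor the denominator: (t - 6)*(t - 3)*(t - 2)*(t + 1)*(t + 7).
Partial-fraction decomposition: -1111/(7020*(t + 7)) + 13/(504*(t + 1)) + 23/(108*(t - 2)) - 79/(120*(t - 3)) + 631/(1092*(t - 6)).
Integrate each term: A/(t−a) contributes A·log|t−a|.

631*log(t - 6)/1092 - 79*log(t - 3)/120 + 23*log(t - 2)/108 + 13*log(t + 1)/504 - 1111*log(t + 7)/7020 + C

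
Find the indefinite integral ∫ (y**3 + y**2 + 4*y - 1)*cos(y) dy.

y**3*sin(y) + y**2*sin(y) + 3*y**2*cos(y) - 2*y*sin(y) + 2*y*cos(y) - 3*sin(y) - 2*cos(y) + C

Use integration by parts with u = y**3 + y**2 + 4*y - 1, dv = cos(y) dy, so v = sin(y).
Apply parts 3 times (tabular method): alternate signs, differentiate u down to 0, integrate dv up.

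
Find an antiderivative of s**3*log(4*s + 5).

Use integration by parts with u = log(4*s + 5), dv = s**3 ds.
Then du = 4/(4*s + 5) ds and v = s**4/4.

s**4*log(4*s + 5)/4 - s**4/16 + 5*s**3/48 - 25*s**2/128 + 125*s/256 - 625*log(4*s + 5)/1024 + C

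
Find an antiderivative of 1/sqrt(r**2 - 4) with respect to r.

log(r + sqrt(r**2 - 4)) + C

Substitute r = 2·sec(θ), so dr = 2·sec(θ)*tan(θ) dθ and the radical becomes sqrt(r**2 - 4) = 2·tan(θ) by the Pythagorean identity.
Integrate the resulting trig expression in θ, then back-substitute sec(θ) = r/2, tan(θ) = sqrt(r**2 - 4)/2 (absorbing any constant into C).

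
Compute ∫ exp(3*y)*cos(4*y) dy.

Let I denote the integral. Integrate by parts with u = cos(4*y), dv = exp(3*y) dy, so v = exp(3*y)/3: I = exp(3*y)*cos(4*y)/3 + (4/3)·∫ exp(3*y)*sin(4*y) dy.
Apply parts again with u = sin(4*y), dv = exp(3*y) dy: ∫ exp(3*y)*sin(4*y) dy = exp(3*y)*sin(4*y)/3 − (4/3)·I. Substituting back brings back I: I = 4*exp(3*y)*sin(4*y)/9 + exp(3*y)*cos(4*y)/3 − (16/9)·I.
Solving for I: (1 + 16/9)·I equals the remaining terms, so I = (9/25)·(4*exp(3*y)*sin(4*y)/9 + exp(3*y)*cos(4*y)/3).

4*exp(3*y)*sin(4*y)/25 + 3*exp(3*y)*cos(4*y)/25 + C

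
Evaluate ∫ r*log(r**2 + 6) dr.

Let u = r**2 + 6, so du = (2*r) dr.
The integral becomes (1/2)·∫ log(u) du; integrate by parts with u′=log(u), dv′=du.

r**2*log(r**2 + 6)/2 - r**2/2 + 3*log(r**2 + 6) + C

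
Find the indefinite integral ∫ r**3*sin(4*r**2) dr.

Let u = r², du = 2r dr; rewrite as (1/2)∫ u^1·sin(4u) du.
Now integrate by parts 1 time.

-r**2*cos(4*r**2)/8 + sin(4*r**2)/32 + C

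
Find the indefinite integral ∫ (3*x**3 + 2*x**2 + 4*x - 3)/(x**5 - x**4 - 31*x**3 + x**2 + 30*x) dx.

Factor the denominator: x*(x - 6)*(x - 1)*(x + 1)*(x + 5).
Partial-fraction decomposition: -29/(110*(x + 5)) + 1/(7*(x + 1)) - 1/(10*(x - 1)) + 247/(770*(x - 6)) - 1/(10*x).
Integrate each term: A/(x−a) contributes A·log|x−a|.

247*log(x - 6)/770 + log(x + 1)/7 - 29*log(x + 5)/110 - log(x**2 - x)/10 + C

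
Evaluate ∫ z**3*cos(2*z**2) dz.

z**2*sin(2*z**2)/4 + cos(2*z**2)/8 + C

Let u = z², du = 2z dz; rewrite as (1/2)∫ u^1·cos(2u) du.
Now integrate by parts 1 time.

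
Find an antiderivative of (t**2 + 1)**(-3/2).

t/sqrt(t**2 + 1) + C

Substitute t = tan(θ), so dt = sec(θ)^2 dθ and the radical becomes sqrt(t**2 + 1) = sec(θ) by the Pythagorean identity.
Integrate the resulting trig expression in θ, then back-substitute tan(θ) = t, sec(θ) = sqrt(t**2 + 1) (absorbing any constant into C).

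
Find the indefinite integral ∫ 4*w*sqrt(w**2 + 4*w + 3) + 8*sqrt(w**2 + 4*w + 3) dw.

4*(w**2 + 4*w + 3)**(3/2)/3 + C

Let u = w**2 + 4*w + 3, so du = (2*w + 4) dw.
Rewriting, the integral becomes 2·∫ √u du = 2·(2/3)u^(3/2).
Substituting back, u = w**2 + 4*w + 3.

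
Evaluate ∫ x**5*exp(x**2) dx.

Let u = x², du = 2x dx; rewrite as (1/2)∫ u^2·exp(1u) du.
Now integrate by parts 2 times.

(x**4 - 2*x**2 + 2)*exp(x**2)/2 + C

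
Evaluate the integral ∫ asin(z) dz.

Use integration by parts with u = arcsin(z), dv = dz.
Then du = 1/sqrt(-z**2 + 1) dz.

z*asin(z) + sqrt(-z**2 + 1) + C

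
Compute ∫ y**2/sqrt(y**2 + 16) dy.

y*sqrt(y**2 + 16)/2 - 8*log(y + sqrt(y**2 + 16)) + C

Substitute y = 4·tan(θ), so dy = 4·sec(θ)^2 dθ and the radical becomes sqrt(y**2 + 16) = 4·sec(θ) by the Pythagorean identity.
Integrate the resulting trig expression in θ, then back-substitute tan(θ) = y/4, sec(θ) = sqrt(y**2 + 16)/4 (absorbing any constant into C).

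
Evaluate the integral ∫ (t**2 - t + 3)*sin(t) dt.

Use integration by parts with u = t**2 - t + 3, dv = sin(t) dt, so v = -cos(t).
Apply parts 2 times (tabular method): alternate signs, differentiate u down to 0, integrate dv up.

-t**2*cos(t) + 2*t*sin(t) + t*cos(t) - sin(t) - cos(t) + C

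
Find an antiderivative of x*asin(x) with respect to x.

Use integration by parts with u = arcsin(x), dv = x dx.
Then du = 1/sqrt(-x**2 + 1) dx.

x**2*asin(x)/2 + x*sqrt(-x**2 + 1)/4 - asin(x)/4 + C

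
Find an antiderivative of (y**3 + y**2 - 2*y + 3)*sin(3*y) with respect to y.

Use integration by parts with u = y**3 + y**2 - 2*y + 3, dv = sin(3*y) dy, so v = -cos(3*y)/3.
Apply parts 3 times (tabular method): alternate signs, differentiate u down to 0, integrate dv up.

-y**3*cos(3*y)/3 + y**2*sin(3*y)/3 - y**2*cos(3*y)/3 + 2*y*sin(3*y)/9 + 8*y*cos(3*y)/9 - 8*sin(3*y)/27 - 25*cos(3*y)/27 + C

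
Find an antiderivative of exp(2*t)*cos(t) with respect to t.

Let I denote the integral. Integrate by parts with u = cos(t), dv = exp(2*t) dt, so v = exp(2*t)/2: I = exp(2*t)*cos(t)/2 + (1/2)·∫ exp(2*t)*sin(t) dt.
Apply parts again with u = sin(t), dv = exp(2*t) dt: ∫ exp(2*t)*sin(t) dt = exp(2*t)*sin(t)/2 − (1/2)·I. Substituting back brings back I: I = exp(2*t)*sin(t)/4 + exp(2*t)*cos(t)/2 − (1/4)·I.
Solving for I: (1 + 1/4)·I equals the remaining terms, so I = (4/5)·(exp(2*t)*sin(t)/4 + exp(2*t)*cos(t)/2).

exp(2*t)*sin(t)/5 + 2*exp(2*t)*cos(t)/5 + C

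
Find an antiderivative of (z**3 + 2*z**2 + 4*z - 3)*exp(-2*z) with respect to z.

Use integration by parts with u = z**3 + 2*z**2 + 4*z - 3, dv = exp(-2*z) dz, so v = -exp(-2*z)/2.
Apply parts 3 times (tabular method): alternate signs, differentiate u down to 0, integrate dv up.

(-4*z**3 - 14*z**2 - 30*z - 3)*exp(-2*z)/8 + C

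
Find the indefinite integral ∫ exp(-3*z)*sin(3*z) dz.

Let I denote the integral. Integrate by parts with u = sin(3*z), dv = exp(-3*z) dz, so v = -exp(-3*z)/3: I = -exp(-3*z)*sin(3*z)/3 + ∫ exp(-3*z)*cos(3*z) dz.
Apply parts again with u = cos(3*z), dv = exp(-3*z) dz: ∫ exp(-3*z)*cos(3*z) dz = -exp(-3*z)*cos(3*z)/3 − I. Substituting back brings back I: I = -exp(-3*z)*sin(3*z)/3 - exp(-3*z)*cos(3*z)/3 − I.
Solving for I: (1 + 1)·I equals the remaining terms, so I = (1/2)·(-exp(-3*z)*sin(3*z)/3 - exp(-3*z)*cos(3*z)/3).

-exp(-3*z)*sin(3*z)/6 - exp(-3*z)*cos(3*z)/6 + C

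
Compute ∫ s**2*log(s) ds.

s**3*log(s)/3 - s**3/9 + C

Use integration by parts with u = log(s), dv = s**2 ds.
Then du = 1/s ds and v = s**3/3.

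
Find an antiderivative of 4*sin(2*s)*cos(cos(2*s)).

-2*sin(cos(2*s)) + C

Let u = cos(2*s), so du = (-2*sin(2*s)) ds.
Rewriting, the integral becomes -2·∫ cos(u) du = -2·sin(u).
Substituting back, u = cos(2*s).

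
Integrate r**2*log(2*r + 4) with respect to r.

r**3*log(2*r + 4)/3 - r**3/9 + r**2/3 - 4*r/3 + 8*log(r + 2)/3 + C

Use integration by parts with u = log(2*r + 4), dv = r**2 dr.
Then du = 2/(2*r + 4) dr and v = r**3/3.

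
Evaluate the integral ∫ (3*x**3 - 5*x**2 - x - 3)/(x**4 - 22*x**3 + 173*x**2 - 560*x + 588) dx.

-2794*log(x - 7)/25 + 459*log(x - 6)/4 + log(x - 2)/100 - 774/(5*x - 35) + C

Factor the denominator: (x - 7)**2*(x - 6)*(x - 2).
Partial-fraction decomposition: 1/(100*(x - 2)) + 459/(4*(x - 6)) - 2794/(25*(x - 7)) + 774/(5*(x - 7)**2).
Integrate each term; A/(x−a) gives A·log|x−a|; A/(x−a)² gives −A/(x−a).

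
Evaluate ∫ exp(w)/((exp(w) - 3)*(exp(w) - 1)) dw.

Let u = e^w, du = e^w dw.
The integral becomes ∫ du/((u-1)(u-3)); decompose into partial fractions.

log(exp(w) - 3)/2 - log(exp(w) - 1)/2 + C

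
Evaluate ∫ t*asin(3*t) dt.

Use integration by parts with u = arcsin(3*t), dv = t dt.
Then du = 3/sqrt(-9*t**2 + 1) dt.

t**2*asin(3*t)/2 + t*sqrt(-9*t**2 + 1)/12 - asin(3*t)/36 + C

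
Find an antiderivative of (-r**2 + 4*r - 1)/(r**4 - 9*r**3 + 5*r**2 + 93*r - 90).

Factor the denominator: (r - 6)*(r - 5)*(r - 1)*(r + 3).
Partial-fraction decomposition: 11/(144*(r + 3)) + 1/(40*(r - 1)) + 3/(16*(r - 5)) - 13/(45*(r - 6)).
Integrate each term: A/(r−a) contributes A·log|r−a|.

-13*log(r - 6)/45 + 3*log(r - 5)/16 + log(r - 1)/40 + 11*log(r + 3)/144 + C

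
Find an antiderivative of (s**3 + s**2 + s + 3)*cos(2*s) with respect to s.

Use integration by parts with u = s**3 + s**2 + s + 3, dv = cos(2*s) ds, so v = sin(2*s)/2.
Apply parts 3 times (tabular method): alternate signs, differentiate u down to 0, integrate dv up.

s**3*sin(2*s)/2 + s**2*sin(2*s)/2 + 3*s**2*cos(2*s)/4 - s*sin(2*s)/4 + s*cos(2*s)/2 + 5*sin(2*s)/4 - cos(2*s)/8 + C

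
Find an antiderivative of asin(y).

y*asin(y) + sqrt(-y**2 + 1) + C

Use integration by parts with u = arcsin(y), dv = dy.
Then du = 1/sqrt(-y**2 + 1) dy.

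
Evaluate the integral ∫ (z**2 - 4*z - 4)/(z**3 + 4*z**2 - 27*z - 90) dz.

log(z - 5)/88 - 17*log(z + 3)/24 + 56*log(z + 6)/33 + C

Factor the denominator: (z - 5)*(z + 3)*(z + 6).
Partial-fraction decomposition: 56/(33*(z + 6)) - 17/(24*(z + 3)) + 1/(88*(z - 5)).
Integrate each term: A/(z−a) contributes A·log|z−a|.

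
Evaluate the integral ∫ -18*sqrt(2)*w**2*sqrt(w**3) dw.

-4*sqrt(2)*(w**3)**(3/2) + C

Let u = 2*w**3, so du = (6*w**2) dw.
Rewriting, the integral becomes -3·∫ √u du = -3·(2/3)u^(3/2).
Substituting back, u = 2*w**3.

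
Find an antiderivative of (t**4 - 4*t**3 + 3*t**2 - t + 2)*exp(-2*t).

Use integration by parts with u = t**4 - 4*t**3 + 3*t**2 - t + 2, dv = exp(-2*t) dt, so v = -exp(-2*t)/2.
Apply parts 4 times (tabular method): alternate signs, differentiate u down to 0, integrate dv up.

(-2*t**4 + 4*t**3 + 2*t - 3)*exp(-2*t)/4 + C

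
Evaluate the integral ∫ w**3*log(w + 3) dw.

Use integration by parts with u = log(w + 3), dv = w**3 dw.
Then du = 1/(w + 3) dw and v = w**4/4.

w**4*log(w + 3)/4 - w**4/16 + w**3/4 - 9*w**2/8 + 27*w/4 - 81*log(w + 3)/4 + C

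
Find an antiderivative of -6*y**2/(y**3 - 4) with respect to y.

-2*log(y**3 - 4) + C

Let u = y**3 - 4, so du = (3*y**2) dy.
Rewriting, the integral becomes -2·∫ 1/u du = -2·log(u).
Substituting back, u = y**3 - 4.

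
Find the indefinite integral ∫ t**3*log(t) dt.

Use integration by parts with u = log(t), dv = t**3 dt.
Then du = 1/t dt and v = t**4/4.

t**4*log(t)/4 - t**4/16 + C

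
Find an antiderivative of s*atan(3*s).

s**2*atan(3*s)/2 - s/6 + atan(3*s)/18 + C

Use integration by parts with u = arctan(3*s), dv = s ds.
Then du = 3/(9*s**2 + 1) ds.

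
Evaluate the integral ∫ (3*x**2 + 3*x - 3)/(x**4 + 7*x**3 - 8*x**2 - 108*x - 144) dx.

Factor the denominator: (x - 4)*(x + 2)*(x + 3)*(x + 6).
Partial-fraction decomposition: -29/(40*(x + 6)) + 5/(7*(x + 3)) - 1/(8*(x + 2)) + 19/(140*(x - 4)).
Integrate each term: A/(x−a) contributes A·log|x−a|.

19*log(x - 4)/140 - log(x + 2)/8 + 5*log(x + 3)/7 - 29*log(x + 6)/40 + C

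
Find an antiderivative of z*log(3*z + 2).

z**2*log(3*z + 2)/2 - z**2/4 + z/3 - 2*log(3*z + 2)/9 + C

Use integration by parts with u = log(3*z + 2), dv = z dz.
Then du = 3/(3*z + 2) dz and v = z**2/2.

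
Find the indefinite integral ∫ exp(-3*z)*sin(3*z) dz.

-exp(-3*z)*sin(3*z)/6 - exp(-3*z)*cos(3*z)/6 + C

Let I denote the integral. Integrate by parts with u = sin(3*z), dv = exp(-3*z) dz, so v = -exp(-3*z)/3: I = -exp(-3*z)*sin(3*z)/3 + ∫ exp(-3*z)*cos(3*z) dz.
Apply parts again with u = cos(3*z), dv = exp(-3*z) dz: ∫ exp(-3*z)*cos(3*z) dz = -exp(-3*z)*cos(3*z)/3 − I. Substituting back brings back I: I = -exp(-3*z)*sin(3*z)/3 - exp(-3*z)*cos(3*z)/3 − I.
Solving for I: (1 + 1)·I equals the remaining terms, so I = (1/2)·(-exp(-3*z)*sin(3*z)/3 - exp(-3*z)*cos(3*z)/3).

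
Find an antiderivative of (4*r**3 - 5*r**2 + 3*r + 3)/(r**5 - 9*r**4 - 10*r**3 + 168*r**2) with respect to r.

Factor the denominator: r**2*(r - 7)*(r - 6)*(r + 4).
Partial-fraction decomposition: -69/(352*(r + 4)) - 47/(24*(r - 6)) + 1151/(539*(r - 7)) + 89/(4704*r) + 1/(56*r**2).
Integrate each term; A/(r−a) gives A·log|r−a|; A/(r−a)² gives −A/(r−a).

89*log(r)/4704 + 1151*log(r - 7)/539 - 47*log(r - 6)/24 - 69*log(r + 4)/352 - 1/(56*r) + C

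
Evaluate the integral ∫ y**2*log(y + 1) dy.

y**3*log(y + 1)/3 - y**3/9 + y**2/6 - y/3 + log(y + 1)/3 + C

Use integration by parts with u = log(y + 1), dv = y**2 dy.
Then du = 1/(y + 1) dy and v = y**3/3.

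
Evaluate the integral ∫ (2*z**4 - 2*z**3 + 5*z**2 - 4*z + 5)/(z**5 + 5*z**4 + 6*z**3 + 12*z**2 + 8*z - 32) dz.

2*log(z - 1)/25 - 27*log(z + 2)/16 + 741*log(z + 4)/200 - 39*log(z**2 + 4)/800 - 127*atan(z/2)/400 + C

Factor the denominator: (z - 1)*(z + 2)*(z + 4)*(z**2 + 4).
Partial-fraction decomposition: -(39*z + 254)/(400*(z**2 + 4)) + 741/(200*(z + 4)) - 27/(16*(z + 2)) + 2/(25*(z - 1)).
Integrate each term; A/(z−a) gives A·log|z−a|; the (Bz+D)/(z²+p²) term gives a log and an atan.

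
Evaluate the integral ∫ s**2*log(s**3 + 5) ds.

Let u = s**3 + 5, so du = (3*s**2) ds.
The integral becomes (1/3)·∫ log(u) du; integrate by parts with u′=log(u), dv′=du.

s**3*log(s**3 + 5)/3 - s**3/3 + 5*log(s**3 + 5)/3 + C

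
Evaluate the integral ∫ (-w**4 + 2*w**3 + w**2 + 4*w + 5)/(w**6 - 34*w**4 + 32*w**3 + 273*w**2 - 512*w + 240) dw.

Factor the denominator: (w - 4)*(w - 3)*(w - 1)**2*(w + 4)*(w + 5).
Partial-fraction decomposition: 865/(2592*(w + 5)) - 379/(1400*(w + 4)) + 197/(2700*(w - 1)) + 11/(180*(w - 1)**2) + 1/(224*(w - 3)) - 91/(648*(w - 4)).
Integrate each term; A/(w−a) gives A·log|w−a|; A/(w−a)² gives −A/(w−a).

-91*log(w - 4)/648 + log(w - 3)/224 + 197*log(w - 1)/2700 - 379*log(w + 4)/1400 + 865*log(w + 5)/2592 - 11/(180*w - 180) + C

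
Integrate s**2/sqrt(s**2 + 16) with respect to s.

s*sqrt(s**2 + 16)/2 - 8*log(s + sqrt(s**2 + 16)) + C

Substitute s = 4·tan(θ), so ds = 4·sec(θ)^2 dθ and the radical becomes sqrt(s**2 + 16) = 4·sec(θ) by the Pythagorean identity.
Integrate the resulting trig expression in θ, then back-substitute tan(θ) = s/4, sec(θ) = sqrt(s**2 + 16)/4 (absorbing any constant into C).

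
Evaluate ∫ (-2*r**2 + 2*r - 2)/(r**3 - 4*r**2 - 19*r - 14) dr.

-43*log(r - 7)/36 + 3*log(r + 1)/4 - 14*log(r + 2)/9 + C

Factor the denominator: (r - 7)*(r + 1)*(r + 2).
Partial-fraction decomposition: -14/(9*(r + 2)) + 3/(4*(r + 1)) - 43/(36*(r - 7)).
Integrate each term: A/(r−a) contributes A·log|r−a|.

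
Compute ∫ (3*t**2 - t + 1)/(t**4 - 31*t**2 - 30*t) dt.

Factor the denominator: t*(t - 6)*(t + 1)*(t + 5).
Partial-fraction decomposition: -81/(220*(t + 5)) + 5/(28*(t + 1)) + 103/(462*(t - 6)) - 1/(30*t).
Integrate each term: A/(t−a) contributes A·log|t−a|.

-log(t)/30 + 103*log(t - 6)/462 + 5*log(t + 1)/28 - 81*log(t + 5)/220 + C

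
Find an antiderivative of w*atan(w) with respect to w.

w**2*atan(w)/2 - w/2 + atan(w)/2 + C

Use integration by parts with u = arctan(w), dv = w dw.
Then du = 1/(w**2 + 1) dw.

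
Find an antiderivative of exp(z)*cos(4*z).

Let I denote the integral. Integrate by parts with u = cos(4*z), dv = exp(z) dz, so v = exp(z): I = exp(z)*cos(4*z) + 4·∫ exp(z)*sin(4*z) dz.
Apply parts again with u = sin(4*z), dv = exp(z) dz: ∫ exp(z)*sin(4*z) dz = exp(z)*sin(4*z) − 4·I. Substituting back brings back I: I = 4*exp(z)*sin(4*z) + exp(z)*cos(4*z) − 16·I.
Solving for I: (1 + 16)·I equals the remaining terms, so I = (1/17)·(4*exp(z)*sin(4*z) + exp(z)*cos(4*z)).

4*exp(z)*sin(4*z)/17 + exp(z)*cos(4*z)/17 + C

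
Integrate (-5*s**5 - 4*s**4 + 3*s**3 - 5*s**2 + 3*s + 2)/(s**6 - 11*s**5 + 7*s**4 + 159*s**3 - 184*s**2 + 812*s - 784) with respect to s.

Factor the denominator: (s - 7)**2*(s - 1)*(s + 4)*(s**2 + 4).
Partial-fraction decomposition: (13731*s - 39934)/(140450*(s**2 + 4)) - 1907/(6050*(s + 4)) - 1/(150*(s - 1)) - 9739637/(2039334*(s - 7)) - 15472/(583*(s - 7)**2).
Integrate each term; A/(s−a) gives A·log|s−a|; the (Bs+D)/(s²+p²) term gives a log and an atan.

-9739637*log(s - 7)/2039334 - log(s - 1)/150 - 1907*log(s + 4)/6050 + 13731*log(s**2 + 4)/280900 - 19967*atan(s/2)/140450 + 15472/(583*s - 4081) + C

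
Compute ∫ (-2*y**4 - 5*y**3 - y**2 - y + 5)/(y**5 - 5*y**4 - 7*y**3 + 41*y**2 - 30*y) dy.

Factor the denominator: y*(y - 5)*(y - 2)*(y - 1)*(y + 3).
Partial-fraction decomposition: -7/(120*(y + 3)) - 1/(4*(y - 1)) + 73/(30*(y - 2)) - 95/(24*(y - 5)) - 1/(6*y).
Integrate each term: A/(y−a) contributes A·log|y−a|.

-log(y)/6 - 95*log(y - 5)/24 + 73*log(y - 2)/30 - log(y - 1)/4 - 7*log(y + 3)/120 + C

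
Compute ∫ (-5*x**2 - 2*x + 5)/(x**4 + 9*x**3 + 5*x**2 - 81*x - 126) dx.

Factor the denominator: (x - 3)*(x + 2)*(x + 3)*(x + 7).
Partial-fraction decomposition: 113/(100*(x + 7)) - 17/(12*(x + 3)) + 11/(25*(x + 2)) - 23/(150*(x - 3)).
Integrate each term: A/(x−a) contributes A·log|x−a|.

-23*log(x - 3)/150 + 11*log(x + 2)/25 - 17*log(x + 3)/12 + 113*log(x + 7)/100 + C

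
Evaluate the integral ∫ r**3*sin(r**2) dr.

Let u = r², du = 2r dr; rewrite as (1/2)∫ u^1·sin(1u) du.
Now integrate by parts 1 time.

-r**2*cos(r**2)/2 + sin(r**2)/2 + C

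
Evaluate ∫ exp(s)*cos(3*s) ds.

Let I denote the integral. Integrate by parts with u = cos(3*s), dv = exp(s) ds, so v = exp(s): I = exp(s)*cos(3*s) + 3·∫ exp(s)*sin(3*s) ds.
Apply parts again with u = sin(3*s), dv = exp(s) ds: ∫ exp(s)*sin(3*s) ds = exp(s)*sin(3*s) − 3·I. Substituting back brings back I: I = 3*exp(s)*sin(3*s) + exp(s)*cos(3*s) − 9·I.
Solving for I: (1 + 9)·I equals the remaining terms, so I = (1/10)·(3*exp(s)*sin(3*s) + exp(s)*cos(3*s)).

3*exp(s)*sin(3*s)/10 + exp(s)*cos(3*s)/10 + C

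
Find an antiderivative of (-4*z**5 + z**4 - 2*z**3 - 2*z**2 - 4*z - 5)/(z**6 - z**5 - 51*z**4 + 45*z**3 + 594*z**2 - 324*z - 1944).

-30341*log(z - 6)/7776 + 6482*log(z - 3)/3645 - 31*log(z + 2)/160 + 274*log(z + 3)/243 - 32779*log(z + 6)/11664 - 98/(81*z - 243) + C

Factor the denominator: (z - 6)*(z - 3)**2*(z + 2)*(z + 3)*(z + 6).
Partial-fraction decomposition: -32779/(11664*(z + 6)) + 274/(243*(z + 3)) - 31/(160*(z + 2)) + 6482/(3645*(z - 3)) + 98/(81*(z - 3)**2) - 30341/(7776*(z - 6)).
Integrate each term; A/(z−a) gives A·log|z−a|; A/(z−a)² gives −A/(z−a).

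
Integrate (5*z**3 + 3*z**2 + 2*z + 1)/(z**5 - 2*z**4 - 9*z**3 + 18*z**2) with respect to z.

5*log(z)/36 + 169*log(z - 3)/54 - 57*log(z - 2)/20 - 113*log(z + 3)/270 - 1/(18*z) + C

Factor the denominator: z**2*(z - 3)*(z - 2)*(z + 3).
Partial-fraction decomposition: -113/(270*(z + 3)) - 57/(20*(z - 2)) + 169/(54*(z - 3)) + 5/(36*z) + 1/(18*z**2).
Integrate each term; A/(z−a) gives A·log|z−a|; A/(z−a)² gives −A/(z−a).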